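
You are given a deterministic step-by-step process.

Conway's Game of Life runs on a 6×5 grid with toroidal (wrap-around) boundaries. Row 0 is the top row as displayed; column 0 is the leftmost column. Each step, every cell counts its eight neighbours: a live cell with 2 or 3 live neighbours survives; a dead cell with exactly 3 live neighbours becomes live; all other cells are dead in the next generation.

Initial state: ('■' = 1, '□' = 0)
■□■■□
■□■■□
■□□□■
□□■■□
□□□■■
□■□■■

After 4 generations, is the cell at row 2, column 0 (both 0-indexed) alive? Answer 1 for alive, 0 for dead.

step 0: ■□■■□
■□■■□
■□□□■
□□■■□
□□□■■
□■□■■
step 1: ■□□□□
■□■□□
■□□□□
■□■□□
■□□□□
□■□□□
step 2: ■□□□□
■□□□■
■□□□■
■□□□■
■□□□□
■■□□□
step 3: □□□□□
□■□□□
□■□■□
□■□□□
□□□□□
■■□□■
step 4: □■□□□
□□■□□
■■□□□
□□■□□
□■□□□
■□□□□

1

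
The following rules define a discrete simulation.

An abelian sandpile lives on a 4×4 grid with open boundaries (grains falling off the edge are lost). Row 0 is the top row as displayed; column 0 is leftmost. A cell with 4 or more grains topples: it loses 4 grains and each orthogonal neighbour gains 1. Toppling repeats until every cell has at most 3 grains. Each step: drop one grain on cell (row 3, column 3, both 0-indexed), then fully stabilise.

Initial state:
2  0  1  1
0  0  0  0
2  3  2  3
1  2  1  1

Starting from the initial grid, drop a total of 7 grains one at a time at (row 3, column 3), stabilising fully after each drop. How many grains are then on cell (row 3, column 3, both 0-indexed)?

0) 2  0  1  1
0  0  0  0
2  3  2  3
1  2  1  1
1) 2  0  1  1
0  0  0  0
2  3  2  3
1  2  1  2
2) 2  0  1  1
0  0  0  0
2  3  2  3
1  2  1  3
3) 2  0  1  1
0  0  0  1
2  3  3  0
1  2  2  1
4) 2  0  1  1
0  0  0  1
2  3  3  0
1  2  2  2
5) 2  0  1  1
0  0  0  1
2  3  3  0
1  2  2  3
6) 2  0  1  1
0  0  0  1
2  3  3  1
1  2  3  0
7) 2  0  1  1
0  0  0  1
2  3  3  1
1  2  3  1

1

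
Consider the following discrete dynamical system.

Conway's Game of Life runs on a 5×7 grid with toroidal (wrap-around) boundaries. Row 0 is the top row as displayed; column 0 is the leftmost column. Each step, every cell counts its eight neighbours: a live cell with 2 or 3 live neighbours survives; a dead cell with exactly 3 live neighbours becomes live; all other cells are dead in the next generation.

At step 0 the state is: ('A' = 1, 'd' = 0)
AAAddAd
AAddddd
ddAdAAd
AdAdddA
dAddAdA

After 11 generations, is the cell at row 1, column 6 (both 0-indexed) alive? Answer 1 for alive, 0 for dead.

gen 0: AAAddAd
AAddddd
ddAdAAd
AdAdddA
dAddAdA
gen 1: ddAddAd
AddAAAd
ddAAdAd
AdAdAdA
dddAddd
gen 2: ddAddAA
dAdddAd
AdAdddd
dAAdAAA
dAAAAAA
gen 3: ddddddd
AAAddAd
AdAAAdd
ddddddd
ddddddd
gen 4: dAddddd
AdAdAdA
AdAAAdA
dddAddd
ddddddd
gen 5: AAddddd
ddAdAdA
AdAdAdA
ddAAAdd
ddddddd
gen 6: AAddddd
ddAdddA
AdAdAdA
dAAdAAd
dAAAddd
gen 7: AddAddd
ddAAdAA
AdAdAdA
ddddAAA
dddAAdd
gen 8: dddddAA
ddAddAd
AAAdddd
AdddddA
dddAddA
gen 9: ddddAAA
AdAddAd
AdAdddd
ddAdddA
ddddddd
gen 10: ddddAAA
AddAAAd
AdAAddd
dAddddd
ddddddA
gen 11: AddAddd
AAAdddd
AdAAddA
AAAdddd
AdddddA

0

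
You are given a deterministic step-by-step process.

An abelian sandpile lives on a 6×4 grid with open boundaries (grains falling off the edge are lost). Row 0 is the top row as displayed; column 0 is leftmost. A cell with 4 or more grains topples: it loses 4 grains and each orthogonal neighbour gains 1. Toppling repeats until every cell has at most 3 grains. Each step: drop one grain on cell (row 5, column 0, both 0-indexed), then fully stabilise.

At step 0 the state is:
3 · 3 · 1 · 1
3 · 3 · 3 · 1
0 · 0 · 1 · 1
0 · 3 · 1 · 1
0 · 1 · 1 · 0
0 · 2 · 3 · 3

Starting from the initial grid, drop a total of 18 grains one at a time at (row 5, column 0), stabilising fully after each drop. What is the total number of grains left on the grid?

t=0: 3 · 3 · 1 · 1
3 · 3 · 3 · 1
0 · 0 · 1 · 1
0 · 3 · 1 · 1
0 · 1 · 1 · 0
0 · 2 · 3 · 3
t=1: 3 · 3 · 1 · 1
3 · 3 · 3 · 1
0 · 0 · 1 · 1
0 · 3 · 1 · 1
0 · 1 · 1 · 0
1 · 2 · 3 · 3
t=2: 3 · 3 · 1 · 1
3 · 3 · 3 · 1
0 · 0 · 1 · 1
0 · 3 · 1 · 1
0 · 1 · 1 · 0
2 · 2 · 3 · 3
t=3: 3 · 3 · 1 · 1
3 · 3 · 3 · 1
0 · 0 · 1 · 1
0 · 3 · 1 · 1
0 · 1 · 1 · 0
3 · 2 · 3 · 3
t=4: 3 · 3 · 1 · 1
3 · 3 · 3 · 1
0 · 0 · 1 · 1
0 · 3 · 1 · 1
1 · 1 · 1 · 0
0 · 3 · 3 · 3
t=5: 3 · 3 · 1 · 1
3 · 3 · 3 · 1
0 · 0 · 1 · 1
0 · 3 · 1 · 1
1 · 1 · 1 · 0
1 · 3 · 3 · 3
t=6: 3 · 3 · 1 · 1
3 · 3 · 3 · 1
0 · 0 · 1 · 1
0 · 3 · 1 · 1
1 · 1 · 1 · 0
2 · 3 · 3 · 3
t=7: 3 · 3 · 1 · 1
3 · 3 · 3 · 1
0 · 0 · 1 · 1
0 · 3 · 1 · 1
1 · 1 · 1 · 0
3 · 3 · 3 · 3
t=8: 3 · 3 · 1 · 1
3 · 3 · 3 · 1
0 · 0 · 1 · 1
0 · 3 · 1 · 1
2 · 2 · 2 · 1
1 · 1 · 1 · 0
t=9: 3 · 3 · 1 · 1
3 · 3 · 3 · 1
0 · 0 · 1 · 1
0 · 3 · 1 · 1
2 · 2 · 2 · 1
2 · 1 · 1 · 0
t=10: 3 · 3 · 1 · 1
3 · 3 · 3 · 1
0 · 0 · 1 · 1
0 · 3 · 1 · 1
2 · 2 · 2 · 1
3 · 1 · 1 · 0
t=11: 3 · 3 · 1 · 1
3 · 3 · 3 · 1
0 · 0 · 1 · 1
0 · 3 · 1 · 1
3 · 2 · 2 · 1
0 · 2 · 1 · 0
t=12: 3 · 3 · 1 · 1
3 · 3 · 3 · 1
0 · 0 · 1 · 1
0 · 3 · 1 · 1
3 · 2 · 2 · 1
1 · 2 · 1 · 0
t=13: 3 · 3 · 1 · 1
3 · 3 · 3 · 1
0 · 0 · 1 · 1
0 · 3 · 1 · 1
3 · 2 · 2 · 1
2 · 2 · 1 · 0
t=14: 3 · 3 · 1 · 1
3 · 3 · 3 · 1
0 · 0 · 1 · 1
0 · 3 · 1 · 1
3 · 2 · 2 · 1
3 · 2 · 1 · 0
t=15: 3 · 3 · 1 · 1
3 · 3 · 3 · 1
0 · 0 · 1 · 1
1 · 3 · 1 · 1
0 · 3 · 2 · 1
1 · 3 · 1 · 0
t=16: 3 · 3 · 1 · 1
3 · 3 · 3 · 1
0 · 0 · 1 · 1
1 · 3 · 1 · 1
0 · 3 · 2 · 1
2 · 3 · 1 · 0
t=17: 3 · 3 · 1 · 1
3 · 3 · 3 · 1
0 · 0 · 1 · 1
1 · 3 · 1 · 1
0 · 3 · 2 · 1
3 · 3 · 1 · 0
t=18: 3 · 3 · 1 · 1
3 · 3 · 3 · 1
0 · 1 · 1 · 1
2 · 0 · 2 · 1
2 · 1 · 3 · 1
1 · 1 · 2 · 0

37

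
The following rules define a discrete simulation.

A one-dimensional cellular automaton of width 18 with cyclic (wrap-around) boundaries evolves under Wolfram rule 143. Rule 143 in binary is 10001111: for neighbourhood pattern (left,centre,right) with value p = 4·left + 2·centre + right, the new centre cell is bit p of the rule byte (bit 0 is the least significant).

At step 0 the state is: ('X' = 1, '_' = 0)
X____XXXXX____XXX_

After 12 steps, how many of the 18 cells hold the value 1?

12

t=0: X____XXXXX____XXX_
t=1: X_XXXXXXX__XXXXX__
t=2: X_XXXXXX__XXXXX__X
t=3: __XXXXX__XXXXX__XX
t=4: _XXXXX__XXXXX__XX_
t=5: XXXXX__XXXXX__XX__
t=6: XXXX__XXXXX__XX__X
t=7: XXX__XXXXX__XX__XX
t=8: XX__XXXXX__XX__XXX
t=9: X__XXXXX__XX__XXXX
t=10: __XXXXX__XX__XXXXX
t=11: _XXXXX__XX__XXXXX_
t=12: XXXXX__XX__XXXXX__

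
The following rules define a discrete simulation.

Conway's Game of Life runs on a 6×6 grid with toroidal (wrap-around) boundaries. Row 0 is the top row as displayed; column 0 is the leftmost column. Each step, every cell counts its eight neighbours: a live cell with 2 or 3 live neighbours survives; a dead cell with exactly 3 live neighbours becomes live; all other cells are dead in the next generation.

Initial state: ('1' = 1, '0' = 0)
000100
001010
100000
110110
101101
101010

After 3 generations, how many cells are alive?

7

t=0: 000100
001010
100000
110110
101101
101010
t=1: 011011
000100
101010
000110
000000
101010
t=2: 111011
100000
001011
000111
000011
101010
t=3: 001010
001000
100000
100000
100000
001000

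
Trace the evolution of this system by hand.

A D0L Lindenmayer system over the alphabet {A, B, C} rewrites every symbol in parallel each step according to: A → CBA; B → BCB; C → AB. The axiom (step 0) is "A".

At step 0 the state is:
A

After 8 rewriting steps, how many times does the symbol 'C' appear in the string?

t=0: A
t=1: CBA
t=2: ABBCBCBA
t=3: CBABCBBCBABBCBABBCBCBA
t=4: ABBCBCBABCBABBCBBCBABBCBCBABCBBCBABBCBCBABCBBCBABBCBABBCBCBA
t=5: CBABCBBCBABBCBABBCBCBABCBABBCBCBABCBBCBABBCBBCBABBCBCBABCB…BCBCBABCBABBCBBCBABBCBCBABCBBCBABBCBCBABCBBCBABBCBABBCBCBA  (len 164)
t=6: ABBCBCBABCBABBCBBCBABBCBCBABCBBCBABBCBCBABCBBCBABBCBABBCBC…BCBCBABCBABBCBBCBABBCBCBABCBBCBABBCBCBABCBBCBABBCBABBCBCBA  (len 448)
t=7: CBABCBBCBABBCBABBCBCBABCBABBCBCBABCBBCBABBCBBCBABBCBCBABCB…BCBCBABCBABBCBBCBABBCBCBABCBBCBABBCBCBABCBBCBABBCBABBCBCBA  (len 1224)
t=8: ABBCBCBABCBABBCBBCBABBCBCBABCBBCBABBCBCBABCBBCBABBCBABBCBC…BCBCBABCBABBCBBCBABBCBCBABCBBCBABBCBCBABCBBCBABBCBABBCBCBA  (len 3344)

896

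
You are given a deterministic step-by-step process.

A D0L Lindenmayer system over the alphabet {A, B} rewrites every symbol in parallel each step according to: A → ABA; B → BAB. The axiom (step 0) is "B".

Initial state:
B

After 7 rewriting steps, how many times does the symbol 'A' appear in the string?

[0] B
[1] BAB
[2] BABABABAB
[3] BABABABABABABABABABABABABAB
[4] BABABABABABABABABABABABABABABABABABABABABABABABABABABABABABABABABABABABABABABABAB
[5] BABABABABABABABABABABABABABABABABABABABABABABABABABABABABA…ABABABABABABABABABABABABABABABABABABABABABABABABABABABABAB  (len 243)
[6] BABABABABABABABABABABABABABABABABABABABABABABABABABABABABA…ABABABABABABABABABABABABABABABABABABABABABABABABABABABABAB  (len 729)
[7] BABABABABABABABABABABABABABABABABABABABABABABABABABABABABA…ABABABABABABABABABABABABABABABABABABABABABABABABABABABABAB  (len 2187)

1093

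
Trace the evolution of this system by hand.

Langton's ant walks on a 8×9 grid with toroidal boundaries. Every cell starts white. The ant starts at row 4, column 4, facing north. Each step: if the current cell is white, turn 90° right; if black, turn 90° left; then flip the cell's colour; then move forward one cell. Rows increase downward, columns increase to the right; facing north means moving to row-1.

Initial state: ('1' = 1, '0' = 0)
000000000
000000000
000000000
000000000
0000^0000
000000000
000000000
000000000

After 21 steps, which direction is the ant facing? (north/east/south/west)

west

gen 0: 000000000
000000000
000000000
000000000
0000^0000
000000000
000000000
000000000
gen 1: 000000000
000000000
000000000
000000000
00001>000
000000000
000000000
000000000
gen 2: 000000000
000000000
000000000
000000000
000011000
00000v000
000000000
000000000
gen 3: 000000000
000000000
000000000
000000000
000011000
0000<1000
000000000
000000000
gen 4: 000000000
000000000
000000000
000000000
0000^1000
000011000
000000000
000000000
gen 5: 000000000
000000000
000000000
000000000
000<01000
000011000
000000000
000000000
gen 6: 000000000
000000000
000000000
000^00000
000101000
000011000
000000000
000000000
gen 7: 000000000
000000000
000000000
0001>0000
000101000
000011000
000000000
000000000
gen 8: 000000000
000000000
000000000
000110000
0001v1000
000011000
000000000
000000000
gen 9: 000000000
000000000
000000000
000110000
000<11000
000011000
000000000
000000000
gen 10: 000000000
000000000
000000000
000110000
000011000
000v11000
000000000
000000000
gen 11: 000000000
000000000
000000000
000110000
000011000
00<111000
000000000
000000000
gen 12: 000000000
000000000
000000000
000110000
00^011000
001111000
000000000
000000000
gen 13: 000000000
000000000
000000000
000110000
001>11000
001111000
000000000
000000000
gen 14: 000000000
000000000
000000000
000110000
001111000
001v11000
000000000
000000000
gen 15: 000000000
000000000
000000000
000110000
001111000
0010>1000
000000000
000000000
gen 16: 000000000
000000000
000000000
000110000
0011^1000
001001000
000000000
000000000
gen 17: 000000000
000000000
000000000
000110000
001<01000
001001000
000000000
000000000
gen 18: 000000000
000000000
000000000
000110000
001001000
001v01000
000000000
000000000
gen 19: 000000000
000000000
000000000
000110000
001001000
00<101000
000000000
000000000
gen 20: 000000000
000000000
000000000
000110000
001001000
000101000
00v000000
000000000
gen 21: 000000000
000000000
000000000
000110000
001001000
000101000
0<1000000
000000000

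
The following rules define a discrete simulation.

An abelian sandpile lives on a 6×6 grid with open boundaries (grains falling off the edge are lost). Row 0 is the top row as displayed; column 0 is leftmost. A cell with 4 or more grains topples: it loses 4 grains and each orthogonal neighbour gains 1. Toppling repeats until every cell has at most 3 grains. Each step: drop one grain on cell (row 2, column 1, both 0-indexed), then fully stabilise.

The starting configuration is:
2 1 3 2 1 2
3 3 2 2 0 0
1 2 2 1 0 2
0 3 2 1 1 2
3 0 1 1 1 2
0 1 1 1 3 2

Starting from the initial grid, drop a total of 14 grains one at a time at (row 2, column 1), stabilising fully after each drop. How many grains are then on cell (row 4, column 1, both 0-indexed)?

2

0) 2 1 3 2 1 2
3 3 2 2 0 0
1 2 2 1 0 2
0 3 2 1 1 2
3 0 1 1 1 2
0 1 1 1 3 2
1) 2 1 3 2 1 2
3 3 2 2 0 0
1 3 2 1 0 2
0 3 2 1 1 2
3 0 1 1 1 2
0 1 1 1 3 2
2) 3 2 3 2 1 2
0 1 3 2 0 0
3 2 3 1 0 2
1 0 3 1 1 2
3 1 1 1 1 2
0 1 1 1 3 2
3) 3 2 3 2 1 2
0 1 3 2 0 0
3 3 3 1 0 2
1 0 3 1 1 2
3 1 1 1 1 2
0 1 1 1 3 2
4) 3 3 0 3 1 2
1 3 1 3 0 0
0 2 2 2 0 2
2 2 0 2 1 2
3 1 2 1 1 2
0 1 1 1 3 2
5) 3 3 0 3 1 2
1 3 1 3 0 0
0 3 2 2 0 2
2 2 0 2 1 2
3 1 2 1 1 2
0 1 1 1 3 2
6) 0 1 1 3 1 2
3 1 2 3 0 0
1 1 3 2 0 2
2 3 0 2 1 2
3 1 2 1 1 2
0 1 1 1 3 2
7) 0 1 1 3 1 2
3 1 2 3 0 0
1 2 3 2 0 2
2 3 0 2 1 2
3 1 2 1 1 2
0 1 1 1 3 2
8) 0 1 1 3 1 2
3 1 2 3 0 0
1 3 3 2 0 2
2 3 0 2 1 2
3 1 2 1 1 2
0 1 1 1 3 2
9) 0 1 1 3 1 2
3 2 3 3 0 0
2 2 0 3 0 2
3 0 2 2 1 2
3 2 2 1 1 2
0 1 1 1 3 2
10) 0 1 1 3 1 2
3 2 3 3 0 0
2 3 0 3 0 2
3 0 2 2 1 2
3 2 2 1 1 2
0 1 1 1 3 2
11) 0 1 1 3 1 2
3 3 3 3 0 0
3 0 1 3 0 2
3 1 2 2 1 2
3 2 2 1 1 2
0 1 1 1 3 2
12) 0 1 1 3 1 2
3 3 3 3 0 0
3 1 1 3 0 2
3 1 2 2 1 2
3 2 2 1 1 2
0 1 1 1 3 2
13) 0 1 1 3 1 2
3 3 3 3 0 0
3 2 1 3 0 2
3 1 2 2 1 2
3 2 2 1 1 2
0 1 1 1 3 2
14) 0 1 1 3 1 2
3 3 3 3 0 0
3 3 1 3 0 2
3 1 2 2 1 2
3 2 2 1 1 2
0 1 1 1 3 2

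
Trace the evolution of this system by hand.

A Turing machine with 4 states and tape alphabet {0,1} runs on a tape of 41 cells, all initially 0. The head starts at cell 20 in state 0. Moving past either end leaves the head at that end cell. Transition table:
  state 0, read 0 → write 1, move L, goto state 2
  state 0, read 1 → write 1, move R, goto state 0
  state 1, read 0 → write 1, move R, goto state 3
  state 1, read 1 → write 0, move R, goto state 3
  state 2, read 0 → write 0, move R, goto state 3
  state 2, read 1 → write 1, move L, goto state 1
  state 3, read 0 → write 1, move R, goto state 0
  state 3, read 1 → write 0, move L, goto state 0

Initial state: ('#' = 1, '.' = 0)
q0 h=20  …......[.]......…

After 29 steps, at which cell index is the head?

11

k=0  q0 h=20  …......[.]......…
k=1  q2 h=19  …......[.]#.....…
k=2  q3 h=20  …......[#]......…
k=3  q0 h=19  …......[.]......…
k=4  q2 h=18  …......[.]#.....…
k=5  q3 h=19  …......[#]......…
k=6  q0 h=18  …......[.]......…
k=7  q2 h=17  …......[.]#.....…
k=8  q3 h=18  …......[#]......…
k=9  q0 h=17  …......[.]......…
k=10  q2 h=16  …......[.]#.....…
k=11  q3 h=17  …......[#]......…
k=12  q0 h=16  …......[.]......…
k=13  q2 h=15  …......[.]#.....…
k=14  q3 h=16  …......[#]......…
k=15  q0 h=15  …......[.]......…
k=16  q2 h=14  …......[.]#.....…
k=17  q3 h=15  …......[#]......…
k=18  q0 h=14  …......[.]......…
k=19  q2 h=13  …......[.]#.....…
k=20  q3 h=14  …......[#]......…
k=21  q0 h=13  …......[.]......…
k=22  q2 h=12  …......[.]#.....…
k=23  q3 h=13  …......[#]......…
k=24  q0 h=12  …......[.]......…
k=25  q2 h=11  …......[.]#.....…
k=26  q3 h=12  …......[#]......…
k=27  q0 h=11  …......[.]......…
k=28  q2 h=10  …......[.]#.....…
k=29  q3 h=11  …......[#]......…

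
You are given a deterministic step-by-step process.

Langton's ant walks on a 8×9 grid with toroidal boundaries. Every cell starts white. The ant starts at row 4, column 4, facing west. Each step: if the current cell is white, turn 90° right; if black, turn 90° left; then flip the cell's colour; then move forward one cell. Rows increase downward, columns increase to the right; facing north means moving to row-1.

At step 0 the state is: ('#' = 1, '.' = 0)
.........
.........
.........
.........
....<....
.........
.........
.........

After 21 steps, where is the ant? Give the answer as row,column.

7,6

[0] .........
.........
.........
.........
....<....
.........
.........
.........
[1] .........
.........
.........
....^....
....#....
.........
.........
.........
[2] .........
.........
.........
....#>...
....#....
.........
.........
.........
[3] .........
.........
.........
....##...
....#v...
.........
.........
.........
[4] .........
.........
.........
....##...
....<#...
.........
.........
.........
[5] .........
.........
.........
....##...
.....#...
....v....
.........
.........
[6] .........
.........
.........
....##...
.....#...
...<#....
.........
.........
[7] .........
.........
.........
....##...
...^.#...
...##....
.........
.........
[8] .........
.........
.........
....##...
...#>#...
...##....
.........
.........
[9] .........
.........
.........
....##...
...###...
...#v....
.........
.........
[10] .........
.........
.........
....##...
...###...
...#.>...
.........
.........
[11] .........
.........
.........
....##...
...###...
...#.#...
.....v...
.........
[12] .........
.........
.........
....##...
...###...
...#.#...
....<#...
.........
[13] .........
.........
.........
....##...
...###...
...#^#...
....##...
.........
[14] .........
.........
.........
....##...
...###...
...##>...
....##...
.........
[15] .........
.........
.........
....##...
...##^...
...##....
....##...
.........
[16] .........
.........
.........
....##...
...#<....
...##....
....##...
.........
[17] .........
.........
.........
....##...
...#.....
...#v....
....##...
.........
[18] .........
.........
.........
....##...
...#.....
...#.>...
....##...
.........
[19] .........
.........
.........
....##...
...#.....
...#.#...
....#v...
.........
[20] .........
.........
.........
....##...
...#.....
...#.#...
....#.>..
.........
[21] .........
.........
.........
....##...
...#.....
...#.#...
....#.#..
......v..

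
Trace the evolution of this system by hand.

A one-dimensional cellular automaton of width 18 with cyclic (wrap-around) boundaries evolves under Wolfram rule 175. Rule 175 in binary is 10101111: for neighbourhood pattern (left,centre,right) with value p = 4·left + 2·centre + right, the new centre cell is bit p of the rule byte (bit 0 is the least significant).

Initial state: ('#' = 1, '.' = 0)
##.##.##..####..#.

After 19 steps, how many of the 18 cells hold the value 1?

0) ##.##.##..####..#.
1) #.##.##..####..###
2) .##.##..####..####
3) ##.##..####..####.
4) #.##..####..####.#
5) .##..####..####.##
6) ##..####..####.##.
7) #..####..####.##.#
8) ..####..####.##.##
9) .####..####.##.##.
10) ####..####.##.##..
11) ###..####.##.##..#
12) ##..####.##.##..##
13) #..####.##.##..###
14) ..####.##.##..####
15) .####.##.##..####.
16) ####.##.##..####..
17) ###.##.##..####..#
18) ##.##.##..####..##
19) #.##.##..####..###

12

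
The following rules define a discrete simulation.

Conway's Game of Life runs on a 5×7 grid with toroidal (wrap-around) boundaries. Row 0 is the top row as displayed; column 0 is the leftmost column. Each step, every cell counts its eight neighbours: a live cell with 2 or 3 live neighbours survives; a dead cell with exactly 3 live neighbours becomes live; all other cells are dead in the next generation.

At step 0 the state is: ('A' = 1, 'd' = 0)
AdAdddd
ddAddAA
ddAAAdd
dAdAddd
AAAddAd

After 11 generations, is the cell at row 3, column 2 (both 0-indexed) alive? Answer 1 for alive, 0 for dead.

0

k=0  AdAdddd
ddAddAA
ddAAAdd
dAdAddd
AAAddAd
k=1  AdAAdAd
ddAdAAA
dAddAAd
Adddddd
AddAddA
k=2  AdAdddd
AdAdddd
AAdAAdd
AAddAAd
AdAAAdd
k=3  AdAdddA
AdAdddA
dddAAAd
dddddAd
AdAdAAd
k=4  ddAdddd
AdAdAdd
dddAAAd
ddddddd
AddAAAd
k=5  ddAddAA
dAAdAAd
dddAAAd
ddddddA
dddAAdd
k=6  dAAdddA
dAAdddd
ddAAddA
ddddddd
dddAAdA
k=7  dAdddAd
ddddddd
dAAAddd
ddAdAAd
AdAAdAd
k=8  dAAdAdA
dAddddd
dAAAAdd
dddddAA
ddAAdAd
k=9  AAddAAd
ddddAAd
AAAAAAd
dAdddAA
AAAAddd
k=10  AddddAd
ddddddd
AAAAddd
dddddAd
dddAddd
k=11  ddddddd
AdAdddA
dAAdddd
dAdAAdd
ddddAdA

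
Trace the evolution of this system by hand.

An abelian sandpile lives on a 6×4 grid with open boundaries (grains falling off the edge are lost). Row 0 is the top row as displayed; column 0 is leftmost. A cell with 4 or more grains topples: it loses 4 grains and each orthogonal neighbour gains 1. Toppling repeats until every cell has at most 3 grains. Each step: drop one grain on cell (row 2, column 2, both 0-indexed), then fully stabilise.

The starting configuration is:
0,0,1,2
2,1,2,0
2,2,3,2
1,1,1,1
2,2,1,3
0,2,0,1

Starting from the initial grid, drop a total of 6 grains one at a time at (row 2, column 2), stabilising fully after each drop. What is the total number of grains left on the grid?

37

k=0  0,0,1,2
2,1,2,0
2,2,3,2
1,1,1,1
2,2,1,3
0,2,0,1
k=1  0,0,1,2
2,1,3,0
2,3,0,3
1,1,2,1
2,2,1,3
0,2,0,1
k=2  0,0,1,2
2,1,3,0
2,3,1,3
1,1,2,1
2,2,1,3
0,2,0,1
k=3  0,0,1,2
2,1,3,0
2,3,2,3
1,1,2,1
2,2,1,3
0,2,0,1
k=4  0,0,1,2
2,1,3,0
2,3,3,3
1,1,2,1
2,2,1,3
0,2,0,1
k=5  0,0,2,2
2,3,0,2
3,0,3,0
1,2,3,2
2,2,1,3
0,2,0,1
k=6  0,0,2,2
2,3,1,2
3,1,1,1
1,3,0,3
2,2,2,3
0,2,0,1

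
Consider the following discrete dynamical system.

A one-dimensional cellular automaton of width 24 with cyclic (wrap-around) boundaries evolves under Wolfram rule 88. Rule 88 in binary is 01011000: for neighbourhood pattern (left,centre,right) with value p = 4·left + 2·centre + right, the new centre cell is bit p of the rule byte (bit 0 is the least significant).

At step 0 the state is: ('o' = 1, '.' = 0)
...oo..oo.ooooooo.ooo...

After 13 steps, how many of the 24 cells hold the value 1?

7

t=0: ...oo..oo.ooooooo.ooo...
t=1: ...ooo.oo.o.....o.o.oo..
t=2: ...o.o.oo..o........ooo.
t=3: .......ooo..o.......o.oo
t=4: o......o.oo..o........oo
t=5: oo.......ooo..o.......o.
t=6: ooo......o.oo..o........
t=7: o.oo.......ooo..o.......
t=8: ..ooo......o.oo..o......
t=9: ..o.oo.......ooo..o.....
t=10: ....ooo......o.oo..o....
t=11: ....o.oo.......ooo..o...
t=12: ......ooo......o.oo..o..
t=13: ......o.oo.......ooo..o.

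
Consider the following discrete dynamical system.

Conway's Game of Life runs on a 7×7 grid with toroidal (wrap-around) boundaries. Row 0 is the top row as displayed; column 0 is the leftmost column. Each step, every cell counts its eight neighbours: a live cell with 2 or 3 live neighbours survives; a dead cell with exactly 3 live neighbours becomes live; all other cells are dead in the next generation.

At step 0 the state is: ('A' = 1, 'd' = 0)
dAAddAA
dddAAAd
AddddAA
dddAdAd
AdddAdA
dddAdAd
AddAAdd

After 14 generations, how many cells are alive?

7

gen 0: dAAddAA
dddAAAd
AddddAA
dddAdAd
AdddAdA
dddAdAd
AddAAdd
gen 1: AAAdddA
dAAAddd
dddAddd
ddddddd
dddAddA
AddAdAd
AAdAddd
gen 2: ddddddA
dddAddd
dddAddd
ddddddd
ddddAdA
AAdAddd
dddAAdd
gen 3: dddAAdd
ddddddd
ddddddd
ddddddd
Adddddd
AdAAdAd
AdAAAdd
gen 4: ddAdAdd
ddddddd
ddddddd
ddddddd
dAddddA
AdAdddd
dddddAA
gen 5: dddddAd
ddddddd
ddddddd
ddddddd
AAddddd
AAdddAd
dAdAdAA
gen 6: ddddAAA
ddddddd
ddddddd
ddddddd
AAddddA
ddddAAd
dAAddAd
gen 7: ddddAAA
dddddAd
ddddddd
Adddddd
AddddAA
ddAdAAd
dddAddd
gen 8: ddddAAA
ddddAAA
ddddddd
Adddddd
AAddAAd
dddAAAd
dddAddA
gen 9: AddAddd
ddddAdA
dddddAA
AAddddA
AAdAdAd
AdAAddd
dddAddA
gen 10: AddAAAA
AdddAdA
ddddddd
dAAdAdd
dddAAdd
AddAddd
AAdAAdA
gen 11: ddAdddd
AddAAdd
AAdAdAd
ddAdAdd
dAddAdd
AAdddAA
dAddddd
gen 12: dAAAddd
AddAAdA
AAdddAA
AdAdAAd
dAAAAdA
dAAddAA
dAAdddA
gen 13: ddddAAA
dddAAdd
ddAdddd
ddddddd
ddddddd
ddddAdA
dddddAA
gen 14: dddAddA
dddAAdd
dddAddd
ddddddd
ddddddd
ddddddA
Adddddd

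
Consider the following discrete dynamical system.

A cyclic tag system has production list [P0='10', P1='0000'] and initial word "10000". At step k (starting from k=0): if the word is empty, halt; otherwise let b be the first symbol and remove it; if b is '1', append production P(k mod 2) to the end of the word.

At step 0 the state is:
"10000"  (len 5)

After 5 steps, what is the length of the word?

2

[0] "10000"  (len 5)
[1] "000010"  (len 6)
[2] "00010"  (len 5)
[3] "0010"  (len 4)
[4] "010"  (len 3)
[5] "10"  (len 2)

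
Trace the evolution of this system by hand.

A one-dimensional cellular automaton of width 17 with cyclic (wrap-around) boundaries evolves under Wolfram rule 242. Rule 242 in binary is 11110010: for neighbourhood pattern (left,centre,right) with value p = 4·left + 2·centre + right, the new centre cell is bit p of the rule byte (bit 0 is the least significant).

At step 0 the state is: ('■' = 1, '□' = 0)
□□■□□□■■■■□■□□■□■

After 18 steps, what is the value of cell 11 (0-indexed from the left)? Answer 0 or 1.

0

k=0  □□■□□□■■■■□■□□■□■
k=1  ■■□■□■□■■■■□■■□■□
k=2  □■■□■□■□■■■■□■■□■
k=3  ■□■■□■□■□■■■■□■■□
k=4  □■□■■□■□■□■■■■□■■
k=5  ■□■□■■□■□■□■■■■□■
k=6  ■■□■□■■□■□■□■■■■□
k=7  □■■□■□■■□■□■□■■■■
k=8  ■□■■□■□■■□■□■□■■■
k=9  ■■□■■□■□■■□■□■□■■
k=10  ■■■□■■□■□■■□■□■□■
k=11  ■■■■□■■□■□■■□■□■□
k=12  □■■■■□■■□■□■■□■□■
k=13  ■□■■■■□■■□■□■■□■□
k=14  □■□■■■■□■■□■□■■□■
k=15  ■□■□■■■■□■■□■□■■□
k=16  □■□■□■■■■□■■□■□■■
k=17  ■□■□■□■■■■□■■□■□■
k=18  ■■□■□■□■■■■□■■□■□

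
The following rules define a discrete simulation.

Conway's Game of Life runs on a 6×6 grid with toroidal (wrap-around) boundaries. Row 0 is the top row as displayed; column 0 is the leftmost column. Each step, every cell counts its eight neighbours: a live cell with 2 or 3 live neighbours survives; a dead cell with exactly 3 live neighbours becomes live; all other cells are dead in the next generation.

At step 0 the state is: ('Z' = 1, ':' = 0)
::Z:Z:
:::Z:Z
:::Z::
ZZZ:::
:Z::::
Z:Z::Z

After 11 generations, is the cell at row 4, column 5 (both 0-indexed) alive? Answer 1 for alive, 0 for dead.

gen 0: ::Z:Z:
:::Z:Z
:::Z::
ZZZ:::
:Z::::
Z:Z::Z
gen 1: ZZZ:Z:
::ZZ::
ZZ:ZZ:
ZZZ:::
:::::Z
Z:ZZ:Z
gen 2: Z:::Z:
::::::
Z:::ZZ
::ZZZ:
:::ZZZ
::ZZ::
gen 3: :::Z::
Z:::Z:
::::ZZ
Z:Z:::
:::::Z
::Z:::
gen 4: :::Z::
:::ZZ:
ZZ:ZZ:
Z:::Z:
:Z::::
::::::
gen 5: :::ZZ:
:::::Z
ZZZ:::
Z:ZZZ:
::::::
::::::
gen 6: ::::Z:
ZZZZZZ
Z:Z:Z:
Z:ZZ:Z
:::Z::
::::::
gen 7: ZZZ:Z:
Z:Z:::
::::::
Z:Z::Z
::ZZZ:
::::::
gen 8: Z:ZZ:Z
Z:ZZ:Z
Z::::Z
:ZZ:ZZ
:ZZZZZ
::::ZZ
gen 9: ::Z:::
::ZZ::
::::::
::::::
:Z::::
::::::
gen 10: ::ZZ::
::ZZ::
::::::
::::::
::::::
::::::
gen 11: ::ZZ::
::ZZ::
::::::
::::::
::::::
::::::

0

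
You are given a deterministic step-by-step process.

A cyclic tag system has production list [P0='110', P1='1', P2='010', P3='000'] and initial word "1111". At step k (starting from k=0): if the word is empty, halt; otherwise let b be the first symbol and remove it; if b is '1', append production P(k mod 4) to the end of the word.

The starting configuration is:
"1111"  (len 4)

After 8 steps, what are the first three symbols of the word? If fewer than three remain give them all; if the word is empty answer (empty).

0) "1111"  (len 4)
1) "111110"  (len 6)
2) "111101"  (len 6)
3) "11101010"  (len 8)
4) "1101010000"  (len 10)
5) "101010000110"  (len 12)
6) "010100001101"  (len 12)
7) "10100001101"  (len 11)
8) "0100001101000"  (len 13)

010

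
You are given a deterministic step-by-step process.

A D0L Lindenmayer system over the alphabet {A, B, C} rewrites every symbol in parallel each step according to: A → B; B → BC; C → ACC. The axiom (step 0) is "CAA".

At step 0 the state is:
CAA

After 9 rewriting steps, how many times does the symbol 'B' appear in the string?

step 0: CAA
step 1: ACCBB
step 2: BACCACCBCBC
step 3: BCBACCACCBACCACCBCACCBCACC
step 4: BCACCBCBACCACCBACCACCBCBACCACCBACCACCBCACCBACCACCBCACCBACCACC
step 5: BCACCBACCACCBCACCBCBACCACCBACCACCBCBACCACCBACCACCBCACCBCBA…CCBCACCBACCACCBCBACCACCBACCACCBCACCBACCACCBCBACCACCBACCACC  (len 142)
step 6: BCACCBACCACCBCBACCACCBACCACCBCACCBACCACCBCACCBCBACCACCBACC…CCACCBCBACCACCBACCACCBCACCBCBACCACCBACCACCBCBACCACCBACCACC  (len 330)
step 7: BCACCBACCACCBCBACCACCBACCACCBCACCBCBACCACCBACCACCBCBACCACC…CCACCBCBACCACCBACCACCBCACCBCBACCACCBACCACCBCBACCACCBACCACC  (len 767)
step 8: BCACCBACCACCBCBACCACCBACCACCBCACCBCBACCACCBACCACCBCBACCACC…CCACCBCBACCACCBACCACCBCACCBCBACCACCBACCACCBCBACCACCBACCACC  (len 1783)
step 9: BCACCBACCACCBCBACCACCBACCACCBCACCBCBACCACCBACCACCBCBACCACC…CCACCBCBACCACCBACCACCBCACCBCBACCACCBACCACCBCBACCACCBACCACC  (len 4145)

767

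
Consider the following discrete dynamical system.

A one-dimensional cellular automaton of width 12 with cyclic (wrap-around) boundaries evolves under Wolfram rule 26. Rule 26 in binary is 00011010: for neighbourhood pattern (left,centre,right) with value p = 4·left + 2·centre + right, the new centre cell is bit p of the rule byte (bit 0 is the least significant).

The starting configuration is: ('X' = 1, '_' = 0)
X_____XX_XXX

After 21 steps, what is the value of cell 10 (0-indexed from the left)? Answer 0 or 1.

[0] X_____XX_XXX
[1] _X___XX__X__
[2] X_X_XX_XX_X_
[3] ____X__X____
[4] ___X_XX_X___
[5] __X__X___X__
[6] _X_XX_X_X_X_
[7] X__X_______X
[8] _XX_X_____XX
[9] _X___X___XX_
[10] X_X_X_X_XX_X
[11] ________X__X
[12] X______X_XX_
[13] _X____X__X__
[14] X_X__X_XX_X_
[15] ___XX__X____
[16] __XX_XX_X___
[17] _XX__X___X__
[18] XX_XX_X_X_X_
[19] X__X________
[20] _XX_X______X
[21] _X___X____X_

1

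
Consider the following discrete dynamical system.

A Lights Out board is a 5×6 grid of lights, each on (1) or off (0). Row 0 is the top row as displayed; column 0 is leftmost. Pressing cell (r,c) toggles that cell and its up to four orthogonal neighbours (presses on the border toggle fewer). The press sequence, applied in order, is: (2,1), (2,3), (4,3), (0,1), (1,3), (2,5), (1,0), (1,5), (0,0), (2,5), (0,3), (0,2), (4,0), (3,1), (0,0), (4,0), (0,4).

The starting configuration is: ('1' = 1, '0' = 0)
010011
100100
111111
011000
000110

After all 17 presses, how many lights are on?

gen 0: 010011
100100
111111
011000
000110
gen 1: 010011
110100
000111
001000
000110
gen 2: 010011
110000
001001
001100
000110
gen 3: 010011
110000
001001
001000
001000
gen 4: 101011
100000
001001
001000
001000
gen 5: 101111
101110
001101
001000
001000
gen 6: 101111
101111
001110
001001
001000
gen 7: 001111
011111
101110
001001
001000
gen 8: 001110
011100
101111
001001
001000
gen 9: 111110
111100
101111
001001
001000
gen 10: 111110
111101
101100
001000
001000
gen 11: 110000
111001
101100
001000
001000
gen 12: 101100
110001
101100
001000
001000
gen 13: 101100
110001
101100
101000
111000
gen 14: 101100
110001
111100
010000
101000
gen 15: 011100
010001
111100
010000
101000
gen 16: 011100
010001
111100
110000
011000
gen 17: 011011
010011
111100
110000
011000

15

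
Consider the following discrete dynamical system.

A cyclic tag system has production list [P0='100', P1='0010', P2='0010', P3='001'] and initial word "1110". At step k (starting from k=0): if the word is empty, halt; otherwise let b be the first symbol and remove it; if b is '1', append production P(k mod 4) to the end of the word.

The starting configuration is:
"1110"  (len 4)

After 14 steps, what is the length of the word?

t=0: "1110"  (len 4)
t=1: "110100"  (len 6)
t=2: "101000010"  (len 9)
t=3: "010000100010"  (len 12)
t=4: "10000100010"  (len 11)
t=5: "0000100010100"  (len 13)
t=6: "000100010100"  (len 12)
t=7: "00100010100"  (len 11)
t=8: "0100010100"  (len 10)
t=9: "100010100"  (len 9)
t=10: "000101000010"  (len 12)
t=11: "00101000010"  (len 11)
t=12: "0101000010"  (len 10)
t=13: "101000010"  (len 9)
t=14: "010000100010"  (len 12)

12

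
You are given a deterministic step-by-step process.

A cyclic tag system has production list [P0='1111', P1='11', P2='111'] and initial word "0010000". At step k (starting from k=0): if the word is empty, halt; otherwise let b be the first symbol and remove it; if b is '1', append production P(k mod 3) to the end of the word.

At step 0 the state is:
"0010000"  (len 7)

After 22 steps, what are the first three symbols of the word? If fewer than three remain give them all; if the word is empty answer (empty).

111

step 0: "0010000"  (len 7)
step 1: "010000"  (len 6)
step 2: "10000"  (len 5)
step 3: "0000111"  (len 7)
step 4: "000111"  (len 6)
step 5: "00111"  (len 5)
step 6: "0111"  (len 4)
step 7: "111"  (len 3)
step 8: "1111"  (len 4)
step 9: "111111"  (len 6)
step 10: "111111111"  (len 9)
step 11: "1111111111"  (len 10)
step 12: "111111111111"  (len 12)
step 13: "111111111111111"  (len 15)
step 14: "1111111111111111"  (len 16)
step 15: "111111111111111111"  (len 18)
step 16: "111111111111111111111"  (len 21)
step 17: "1111111111111111111111"  (len 22)
step 18: "111111111111111111111111"  (len 24)
step 19: "111111111111111111111111111"  (len 27)
step 20: "1111111111111111111111111111"  (len 28)
step 21: "111111111111111111111111111111"  (len 30)
step 22: "111111111111111111111111111111111"  (len 33)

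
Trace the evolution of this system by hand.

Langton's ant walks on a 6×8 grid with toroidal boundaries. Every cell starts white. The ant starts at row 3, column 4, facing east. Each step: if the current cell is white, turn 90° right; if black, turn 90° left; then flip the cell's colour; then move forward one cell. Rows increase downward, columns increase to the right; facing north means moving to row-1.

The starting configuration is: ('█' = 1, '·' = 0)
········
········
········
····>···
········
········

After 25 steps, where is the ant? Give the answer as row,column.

[0] ········
········
········
····>···
········
········
[1] ········
········
········
····█···
····v···
········
[2] ········
········
········
····█···
···<█···
········
[3] ········
········
········
···^█···
···██···
········
[4] ········
········
········
···█>···
···██···
········
[5] ········
········
····^···
···█····
···██···
········
[6] ········
········
····█>··
···█····
···██···
········
[7] ········
········
····██··
···█·v··
···██···
········
[8] ········
········
····██··
···█<█··
···██···
········
[9] ········
········
····^█··
···███··
···██···
········
[10] ········
········
···<·█··
···███··
···██···
········
[11] ········
···^····
···█·█··
···███··
···██···
········
[12] ········
···█>···
···█·█··
···███··
···██···
········
[13] ········
···██···
···█v█··
···███··
···██···
········
[14] ········
···██···
···<██··
···███··
···██···
········
[15] ········
···██···
····██··
···v██··
···██···
········
[16] ········
···██···
····██··
····>█··
···██···
········
[17] ········
···██···
····^█··
·····█··
···██···
········
[18] ········
···██···
···<·█··
·····█··
···██···
········
[19] ········
···^█···
···█·█··
·····█··
···██···
········
[20] ········
··<·█···
···█·█··
·····█··
···██···
········
[21] ··^·····
··█·█···
···█·█··
·····█··
···██···
········
[22] ··█>····
··█·█···
···█·█··
·····█··
···██···
········
[23] ··██····
··█v█···
···█·█··
·····█··
···██···
········
[24] ··██····
··<██···
···█·█··
·····█··
···██···
········
[25] ··██····
···██···
··v█·█··
·····█··
···██···
········

2,2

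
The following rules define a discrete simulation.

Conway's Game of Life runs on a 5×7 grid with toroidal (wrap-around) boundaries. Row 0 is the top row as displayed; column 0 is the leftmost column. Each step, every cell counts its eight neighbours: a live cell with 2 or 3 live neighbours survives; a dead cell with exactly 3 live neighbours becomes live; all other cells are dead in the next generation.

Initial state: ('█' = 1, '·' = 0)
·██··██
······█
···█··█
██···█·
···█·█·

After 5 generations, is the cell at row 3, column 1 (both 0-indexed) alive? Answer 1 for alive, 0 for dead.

[0] ·██··██
······█
···█··█
██···█·
···█·█·
[1] █·█·███
··█···█
·····██
█·█··█·
·····█·
[2] ██·██··
·█·██··
██···█·
····██·
█··█···
[3] ██·····
···█·██
████·██
██··██·
████·██
[4] ···█···
···█·█·
···█···
·······
···█·█·
[5] ··██···
··██···
····█··
····█··
····█··

0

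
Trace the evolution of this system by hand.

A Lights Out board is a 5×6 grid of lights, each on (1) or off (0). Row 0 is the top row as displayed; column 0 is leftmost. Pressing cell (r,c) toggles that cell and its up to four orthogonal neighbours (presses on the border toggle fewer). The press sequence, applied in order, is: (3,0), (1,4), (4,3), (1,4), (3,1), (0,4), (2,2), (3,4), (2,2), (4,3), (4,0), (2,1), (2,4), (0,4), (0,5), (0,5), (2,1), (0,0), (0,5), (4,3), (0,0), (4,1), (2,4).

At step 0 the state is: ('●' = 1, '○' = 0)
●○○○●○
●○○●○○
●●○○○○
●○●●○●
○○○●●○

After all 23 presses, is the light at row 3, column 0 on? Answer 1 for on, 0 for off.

0

k=0  ●○○○●○
●○○●○○
●●○○○○
●○●●○●
○○○●●○
k=1  ●○○○●○
●○○●○○
○●○○○○
○●●●○●
●○○●●○
k=2  ●○○○○○
●○○○●●
○●○○●○
○●●●○●
●○○●●○
k=3  ●○○○○○
●○○○●●
○●○○●○
○●●○○●
●○●○○○
k=4  ●○○○●○
●○○●○○
○●○○○○
○●●○○●
●○●○○○
k=5  ●○○○●○
●○○●○○
○○○○○○
●○○○○●
●●●○○○
k=6  ●○○●○●
●○○●●○
○○○○○○
●○○○○●
●●●○○○
k=7  ●○○●○●
●○●●●○
○●●●○○
●○●○○●
●●●○○○
k=8  ●○○●○●
●○●●●○
○●●●●○
●○●●●○
●●●○●○
k=9  ●○○●○●
●○○●●○
○○○○●○
●○○●●○
●●●○●○
k=10  ●○○●○●
●○○●●○
○○○○●○
●○○○●○
●●○●○○
k=11  ●○○●○●
●○○●●○
○○○○●○
○○○○●○
○○○●○○
k=12  ●○○●○●
●●○●●○
●●●○●○
○●○○●○
○○○●○○
k=13  ●○○●○●
●●○●○○
●●●●○●
○●○○○○
○○○●○○
k=14  ●○○○●○
●●○●●○
●●●●○●
○●○○○○
○○○●○○
k=15  ●○○○○●
●●○●●●
●●●●○●
○●○○○○
○○○●○○
k=16  ●○○○●○
●●○●●○
●●●●○●
○●○○○○
○○○●○○
k=17  ●○○○●○
●○○●●○
○○○●○●
○○○○○○
○○○●○○
k=18  ○●○○●○
○○○●●○
○○○●○●
○○○○○○
○○○●○○
k=19  ○●○○○●
○○○●●●
○○○●○●
○○○○○○
○○○●○○
k=20  ○●○○○●
○○○●●●
○○○●○●
○○○●○○
○○●○●○
k=21  ●○○○○●
●○○●●●
○○○●○●
○○○●○○
○○●○●○
k=22  ●○○○○●
●○○●●●
○○○●○●
○●○●○○
●●○○●○
k=23  ●○○○○●
●○○●○●
○○○○●○
○●○●●○
●●○○●○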